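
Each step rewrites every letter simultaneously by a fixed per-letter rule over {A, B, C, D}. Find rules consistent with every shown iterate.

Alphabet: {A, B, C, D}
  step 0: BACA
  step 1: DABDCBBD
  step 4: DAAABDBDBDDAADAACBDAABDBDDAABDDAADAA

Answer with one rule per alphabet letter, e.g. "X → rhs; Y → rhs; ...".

  step 0 ⇒ step 1: BACA ⇒ DA·BD·CB·BD
    A ↦ BD
    B ↦ DA
    C ↦ CB
    D ↦ A  (constrained at step 1)

A->BD, B->DA, C->CB, D->A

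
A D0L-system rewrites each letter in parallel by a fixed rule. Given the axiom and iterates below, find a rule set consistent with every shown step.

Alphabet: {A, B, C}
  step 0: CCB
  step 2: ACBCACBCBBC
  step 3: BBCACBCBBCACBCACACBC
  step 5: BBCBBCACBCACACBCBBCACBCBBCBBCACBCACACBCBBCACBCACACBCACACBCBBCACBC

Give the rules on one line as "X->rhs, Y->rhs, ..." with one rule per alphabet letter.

A->B, B->AC, C->BC

  step 2 ⇒ step 3: ACBCACBCBBC ⇒ B·BC·AC·BC·B·BC·AC·BC·AC·AC·BC
    A ↦ B
    B ↦ AC
    C ↦ BC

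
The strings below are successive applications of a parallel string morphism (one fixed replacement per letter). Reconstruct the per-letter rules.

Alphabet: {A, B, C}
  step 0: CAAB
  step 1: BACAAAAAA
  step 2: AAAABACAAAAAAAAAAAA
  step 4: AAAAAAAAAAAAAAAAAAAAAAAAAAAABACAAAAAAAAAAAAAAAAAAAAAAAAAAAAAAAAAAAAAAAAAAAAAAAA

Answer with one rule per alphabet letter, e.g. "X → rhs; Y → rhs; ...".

A->AA, B->AA, C->BAC

  step 1 ⇒ step 2: BACAAAAAA ⇒ AA·AA·BAC·AA·AA·AA·AA·AA·AA
    A ↦ AA
    B ↦ AA
    C ↦ BAC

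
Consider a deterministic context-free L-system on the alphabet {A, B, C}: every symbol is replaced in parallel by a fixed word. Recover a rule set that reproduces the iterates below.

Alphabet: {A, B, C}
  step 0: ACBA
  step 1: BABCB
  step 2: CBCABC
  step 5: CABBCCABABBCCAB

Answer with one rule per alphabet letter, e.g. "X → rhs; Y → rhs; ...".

A->B, B->C, C->AB

  step 1 ⇒ step 2: BABCB ⇒ C·B·C·AB·C
    A ↦ B
    B ↦ C
    C ↦ AB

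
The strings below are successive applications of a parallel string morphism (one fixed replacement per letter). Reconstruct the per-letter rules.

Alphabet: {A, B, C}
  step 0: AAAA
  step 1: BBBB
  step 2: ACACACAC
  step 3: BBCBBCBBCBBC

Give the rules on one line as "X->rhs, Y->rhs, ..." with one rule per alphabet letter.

A->B, B->AC, C->BC

  step 2 ⇒ step 3: ACACACAC ⇒ B·BC·B·BC·B·BC·B·BC
    A ↦ B
    C ↦ BC
  step 1 ⇒ step 2: BBBB ⇒ AC·AC·AC·AC
    B ↦ AC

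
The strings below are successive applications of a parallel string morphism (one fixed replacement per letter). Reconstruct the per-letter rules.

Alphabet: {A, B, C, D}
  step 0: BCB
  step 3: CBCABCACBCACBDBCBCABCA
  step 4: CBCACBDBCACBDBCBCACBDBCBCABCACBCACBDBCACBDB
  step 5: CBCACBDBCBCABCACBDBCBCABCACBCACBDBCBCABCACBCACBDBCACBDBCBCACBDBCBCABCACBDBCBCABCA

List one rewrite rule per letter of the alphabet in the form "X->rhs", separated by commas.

A->DB, B->CA, C->CB, D->B

  step 4 ⇒ step 5: CBCACBDBCACBDBCBCACBDBCBCABCACBCACBDBCACBDB ⇒ CB·CA·CB·DB·CB·CA·B·CA·CB·DB·CB·CA·B·CA·CB·CA·CB·DB·CB·CA·B·CA·CB·CA·CB·DB·CA·CB·DB·CB·CA·CB·DB·CB·CA·B·CA·CB·DB·CB·CA·B·CA
    A ↦ DB
    B ↦ CA
    C ↦ CB
    D ↦ B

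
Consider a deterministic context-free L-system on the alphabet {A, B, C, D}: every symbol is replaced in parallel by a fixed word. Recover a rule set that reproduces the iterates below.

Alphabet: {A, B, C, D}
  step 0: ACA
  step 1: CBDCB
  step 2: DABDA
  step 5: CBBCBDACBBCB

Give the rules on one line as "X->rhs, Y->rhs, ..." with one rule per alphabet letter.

  step 1 ⇒ step 2: CBDCB ⇒ D·A·B·D·A
    B ↦ A
    C ↦ D
    D ↦ B
  step 0 ⇒ step 1: ACA ⇒ CB·D·CB
    A ↦ CB

A->CB, B->A, C->D, D->B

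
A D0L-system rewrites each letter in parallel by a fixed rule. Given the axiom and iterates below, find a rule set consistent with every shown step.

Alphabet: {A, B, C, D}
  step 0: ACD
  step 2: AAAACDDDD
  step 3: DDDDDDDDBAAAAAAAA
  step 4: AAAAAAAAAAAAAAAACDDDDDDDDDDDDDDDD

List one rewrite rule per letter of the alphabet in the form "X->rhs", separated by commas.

A->DD, B->C, C->B, D->AA

  step 3 ⇒ step 4: DDDDDDDDBAAAAAAAA ⇒ AA·AA·AA·AA·AA·AA·AA·AA·C·DD·DD·DD·DD·DD·DD·DD·DD
    A ↦ DD
    B ↦ C
    D ↦ AA
  step 2 ⇒ step 3: AAAACDDDD ⇒ DD·DD·DD·DD·B·AA·AA·AA·AA
    C ↦ B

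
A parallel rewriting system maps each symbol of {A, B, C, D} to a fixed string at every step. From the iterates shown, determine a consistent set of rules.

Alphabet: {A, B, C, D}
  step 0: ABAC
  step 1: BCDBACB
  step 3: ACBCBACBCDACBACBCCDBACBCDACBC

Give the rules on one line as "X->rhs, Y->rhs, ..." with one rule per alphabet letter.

  step 0 ⇒ step 1: ABAC ⇒ B·CD·B·ACB
    A ↦ B
    B ↦ CD
    C ↦ ACB
    D ↦ C  (constrained at step 1)

A->B, B->CD, C->ACB, D->C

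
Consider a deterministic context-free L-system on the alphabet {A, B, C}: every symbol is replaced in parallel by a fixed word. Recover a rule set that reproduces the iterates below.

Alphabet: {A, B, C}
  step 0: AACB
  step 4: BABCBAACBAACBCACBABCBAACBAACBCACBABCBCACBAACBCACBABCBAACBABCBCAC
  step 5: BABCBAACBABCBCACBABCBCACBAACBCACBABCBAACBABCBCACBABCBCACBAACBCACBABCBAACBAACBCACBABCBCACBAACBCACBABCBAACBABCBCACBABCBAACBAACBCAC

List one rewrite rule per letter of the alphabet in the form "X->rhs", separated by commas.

  step 4 ⇒ step 5: BABCBAACBAACBCACBABCBAACBAACBCACBABCBCACBAACBCACBABCBAACBABCBCAC ⇒ BA·BC·BA·AC·BA·BC·BC·AC·BA·BC·BC·AC·BA·AC·BC·AC·BA·BC·BA·AC·BA·BC·BC·AC·BA·BC·BC·AC·BA·AC·BC·AC·BA·BC·BA·AC·BA·AC·BC·AC·BA·BC·BC·AC·BA·AC·BC·AC·BA·BC·BA·AC·BA·BC·BC·AC·BA·BC·BA·AC·BA·AC·BC·AC
    A ↦ BC
    B ↦ BA
    C ↦ AC

A->BC, B->BA, C->AC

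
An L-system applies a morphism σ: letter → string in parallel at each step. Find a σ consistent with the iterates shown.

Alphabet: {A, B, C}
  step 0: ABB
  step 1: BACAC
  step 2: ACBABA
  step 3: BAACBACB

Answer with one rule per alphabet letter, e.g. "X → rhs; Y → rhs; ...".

A->B, B->AC, C->A

  step 2 ⇒ step 3: ACBABA ⇒ B·A·AC·B·AC·B
    A ↦ B
    B ↦ AC
    C ↦ A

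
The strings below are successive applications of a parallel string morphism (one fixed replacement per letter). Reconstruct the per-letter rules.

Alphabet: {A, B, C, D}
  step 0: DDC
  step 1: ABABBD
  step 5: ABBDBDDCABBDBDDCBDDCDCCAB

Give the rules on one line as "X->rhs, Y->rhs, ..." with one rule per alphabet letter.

A->D, B->C, C->BD, D->AB

  step 0 ⇒ step 1: DDC ⇒ AB·AB·BD
    C ↦ BD
    D ↦ AB
    A ↦ D  (constrained at step 1)
    B ↦ C  (constrained at step 1)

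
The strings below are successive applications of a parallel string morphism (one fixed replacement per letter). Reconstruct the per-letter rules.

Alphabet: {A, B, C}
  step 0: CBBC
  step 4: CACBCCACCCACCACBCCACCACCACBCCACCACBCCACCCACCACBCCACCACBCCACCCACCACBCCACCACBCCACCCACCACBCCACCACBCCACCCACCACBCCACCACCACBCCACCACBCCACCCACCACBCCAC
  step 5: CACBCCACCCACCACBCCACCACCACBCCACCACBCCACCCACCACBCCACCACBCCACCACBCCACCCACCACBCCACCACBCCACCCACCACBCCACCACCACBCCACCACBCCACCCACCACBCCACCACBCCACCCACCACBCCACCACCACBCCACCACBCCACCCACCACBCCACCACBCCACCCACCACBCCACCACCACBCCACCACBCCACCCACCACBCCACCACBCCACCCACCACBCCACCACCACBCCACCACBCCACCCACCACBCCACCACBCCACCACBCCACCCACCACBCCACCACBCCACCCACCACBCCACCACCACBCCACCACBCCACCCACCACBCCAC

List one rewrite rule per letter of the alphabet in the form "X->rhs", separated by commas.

A->BC, B->C, C->CAC

  step 4 ⇒ step 5: CACBCCACCCACCACBCCACCACCACBCCACCACBCCACCCACCACBCCACCACBCCACCCACCACBCCACCACBCCACCCACCACBCCACCACBCCACCCACCACBCCACCACCACBCCACCACBCCACCCACCACBCCAC ⇒ CAC·BC·CAC·C·CAC·CAC·BC·CAC·CAC·CAC·BC·CAC·CAC·BC·CAC·C·CAC·CAC·BC·CAC·CAC·BC·CAC·CAC·BC·CAC·C·CAC·CAC·BC·CAC·CAC·BC·CAC·C·CAC·CAC·BC·CAC·CAC·CAC·BC·CAC·CAC·BC·CAC·C·CAC·CAC·BC·CAC·CAC·BC·CAC·C·CAC·CAC·BC·CAC·CAC·CAC·BC·CAC·CAC·BC·CAC·C·CAC·CAC·BC·CAC·CAC·BC·CAC·C·CAC·CAC·BC·CAC·CAC·CAC·BC·CAC·CAC·BC·CAC·C·CAC·CAC·BC·CAC·CAC·BC·CAC·C·CAC·CAC·BC·CAC·CAC·CAC·BC·CAC·CAC·BC·CAC·C·CAC·CAC·BC·CAC·CAC·BC·CAC·CAC·BC·CAC·C·CAC·CAC·BC·CAC·CAC·BC·CAC·C·CAC·CAC·BC·CAC·CAC·CAC·BC·CAC·CAC·BC·CAC·C·CAC·CAC·BC·CAC
    A ↦ BC
    B ↦ C
    C ↦ CAC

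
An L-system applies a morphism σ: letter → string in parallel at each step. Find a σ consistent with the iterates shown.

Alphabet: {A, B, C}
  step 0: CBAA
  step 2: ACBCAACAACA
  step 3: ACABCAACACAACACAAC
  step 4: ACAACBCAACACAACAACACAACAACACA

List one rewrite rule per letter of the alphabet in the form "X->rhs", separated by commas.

  step 3 ⇒ step 4: ACABCAACACAACACAAC ⇒ AC·A·AC·BC·A·AC·AC·A·AC·A·AC·AC·A·AC·A·AC·AC·A
    A ↦ AC
    B ↦ BC
    C ↦ A

A->AC, B->BC, C->A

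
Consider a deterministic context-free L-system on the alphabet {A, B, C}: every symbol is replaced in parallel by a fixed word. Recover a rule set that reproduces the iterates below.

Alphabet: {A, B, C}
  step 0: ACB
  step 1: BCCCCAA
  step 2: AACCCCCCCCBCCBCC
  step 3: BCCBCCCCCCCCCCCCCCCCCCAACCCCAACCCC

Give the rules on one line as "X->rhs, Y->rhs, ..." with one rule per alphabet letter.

A->BCC, B->AA, C->CC

  step 2 ⇒ step 3: AACCCCCCCCBCCBCC ⇒ BCC·BCC·CC·CC·CC·CC·CC·CC·CC·CC·AA·CC·CC·AA·CC·CC
    A ↦ BCC
    B ↦ AA
    C ↦ CC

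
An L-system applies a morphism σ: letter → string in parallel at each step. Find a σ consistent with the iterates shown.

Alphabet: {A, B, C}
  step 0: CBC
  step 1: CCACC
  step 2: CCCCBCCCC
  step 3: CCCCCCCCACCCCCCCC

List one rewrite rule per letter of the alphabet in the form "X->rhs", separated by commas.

  step 2 ⇒ step 3: CCCCBCCCC ⇒ CC·CC·CC·CC·A·CC·CC·CC·CC
    B ↦ A
    C ↦ CC
  step 1 ⇒ step 2: CCACC ⇒ CC·CC·B·CC·CC
    A ↦ B

A->B, B->A, C->CC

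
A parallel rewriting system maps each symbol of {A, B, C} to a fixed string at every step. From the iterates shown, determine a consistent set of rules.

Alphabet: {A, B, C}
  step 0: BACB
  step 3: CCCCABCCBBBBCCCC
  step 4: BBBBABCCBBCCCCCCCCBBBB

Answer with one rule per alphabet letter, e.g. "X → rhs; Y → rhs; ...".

  step 3 ⇒ step 4: CCCCABCCBBBBCCCC ⇒ B·B·B·B·AB·CC·B·B·CC·CC·CC·CC·B·B·B·B
    A ↦ AB
    B ↦ CC
    C ↦ B

A->AB, B->CC, C->B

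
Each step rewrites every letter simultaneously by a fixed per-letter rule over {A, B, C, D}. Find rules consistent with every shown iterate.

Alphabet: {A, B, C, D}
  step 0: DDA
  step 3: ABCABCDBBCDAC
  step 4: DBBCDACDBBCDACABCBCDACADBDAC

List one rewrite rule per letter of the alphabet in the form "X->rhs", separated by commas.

A->DB, B->BC, C->DAC, D->A

  step 3 ⇒ step 4: ABCABCDBBCDAC ⇒ DB·BC·DAC·DB·BC·DAC·A·BC·BC·DAC·A·DB·DAC
    A ↦ DB
    B ↦ BC
    C ↦ DAC
    D ↦ A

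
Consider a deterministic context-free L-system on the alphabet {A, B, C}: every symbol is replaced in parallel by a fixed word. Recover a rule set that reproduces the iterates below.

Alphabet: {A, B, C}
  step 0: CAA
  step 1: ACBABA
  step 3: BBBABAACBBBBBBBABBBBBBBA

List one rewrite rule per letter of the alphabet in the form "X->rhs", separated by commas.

  step 0 ⇒ step 1: CAA ⇒ AC·BA·BA
    A ↦ BA
    C ↦ AC
    B ↦ BB  (constrained at step 1)

A->BA, B->BB, C->AC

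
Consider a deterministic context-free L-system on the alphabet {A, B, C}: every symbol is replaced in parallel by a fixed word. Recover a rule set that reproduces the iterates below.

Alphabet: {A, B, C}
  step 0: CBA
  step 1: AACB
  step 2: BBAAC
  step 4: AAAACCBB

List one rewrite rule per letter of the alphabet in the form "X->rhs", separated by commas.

  step 1 ⇒ step 2: AACB ⇒ B·B·AA·C
    A ↦ B
    B ↦ C
    C ↦ AA

A->B, B->C, C->AA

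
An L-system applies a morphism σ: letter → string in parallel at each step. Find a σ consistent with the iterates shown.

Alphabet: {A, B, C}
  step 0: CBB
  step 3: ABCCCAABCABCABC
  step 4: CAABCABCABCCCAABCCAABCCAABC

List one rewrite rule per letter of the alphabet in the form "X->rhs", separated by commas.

  step 3 ⇒ step 4: ABCCCAABCABCABC ⇒ C·A·ABC·ABC·ABC·C·C·A·ABC·C·A·ABC·C·A·ABC
    A ↦ C
    B ↦ A
    C ↦ ABC

A->C, B->A, C->ABC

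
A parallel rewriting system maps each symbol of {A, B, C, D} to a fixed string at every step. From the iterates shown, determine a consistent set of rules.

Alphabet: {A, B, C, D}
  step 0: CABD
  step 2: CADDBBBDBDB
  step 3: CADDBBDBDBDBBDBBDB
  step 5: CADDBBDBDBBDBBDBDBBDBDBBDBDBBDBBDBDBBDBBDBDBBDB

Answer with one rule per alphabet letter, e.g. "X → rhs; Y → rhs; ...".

A->DD, B->DB, C->CA, D->B

  step 2 ⇒ step 3: CADDBBBDBDB ⇒ CA·DD·B·B·DB·DB·DB·B·DB·B·DB
    A ↦ DD
    B ↦ DB
    C ↦ CA
    D ↦ B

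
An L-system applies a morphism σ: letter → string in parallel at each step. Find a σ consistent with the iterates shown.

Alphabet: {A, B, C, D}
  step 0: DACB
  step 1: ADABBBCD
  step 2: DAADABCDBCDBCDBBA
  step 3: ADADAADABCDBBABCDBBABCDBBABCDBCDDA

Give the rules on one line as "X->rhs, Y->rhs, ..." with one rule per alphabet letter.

A->DA, B->BCD, C->BB, D->A

  step 2 ⇒ step 3: DAADABCDBCDBCDBBA ⇒ A·DA·DA·A·DA·BCD·BB·A·BCD·BB·A·BCD·BB·A·BCD·BCD·DA
    A ↦ DA
    B ↦ BCD
    C ↦ BB
    D ↦ A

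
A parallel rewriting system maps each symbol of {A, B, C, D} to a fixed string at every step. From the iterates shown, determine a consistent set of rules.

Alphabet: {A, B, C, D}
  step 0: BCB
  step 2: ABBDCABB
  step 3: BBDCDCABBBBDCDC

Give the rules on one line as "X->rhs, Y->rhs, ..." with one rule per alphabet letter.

  step 2 ⇒ step 3: ABBDCABB ⇒ BB·DC·DC·AB·B·BB·DC·DC
    A ↦ BB
    B ↦ DC
    C ↦ B
    D ↦ AB

A->BB, B->DC, C->B, D->AB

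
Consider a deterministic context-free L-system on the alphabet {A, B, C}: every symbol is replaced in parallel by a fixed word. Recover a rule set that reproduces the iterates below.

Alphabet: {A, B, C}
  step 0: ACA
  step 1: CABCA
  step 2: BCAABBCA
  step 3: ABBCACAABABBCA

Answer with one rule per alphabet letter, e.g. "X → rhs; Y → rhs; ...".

  step 2 ⇒ step 3: BCAABBCA ⇒ AB·B·CA·CA·AB·AB·B·CA
    A ↦ CA
    B ↦ AB
    C ↦ B

A->CA, B->AB, C->B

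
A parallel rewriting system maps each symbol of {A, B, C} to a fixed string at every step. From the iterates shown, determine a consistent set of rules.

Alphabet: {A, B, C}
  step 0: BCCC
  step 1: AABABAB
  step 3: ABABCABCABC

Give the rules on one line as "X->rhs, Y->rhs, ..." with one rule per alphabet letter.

A->C, B->A, C->AB

  step 0 ⇒ step 1: BCCC ⇒ A·AB·AB·AB
    B ↦ A
    C ↦ AB
    A ↦ C  (constrained at step 1)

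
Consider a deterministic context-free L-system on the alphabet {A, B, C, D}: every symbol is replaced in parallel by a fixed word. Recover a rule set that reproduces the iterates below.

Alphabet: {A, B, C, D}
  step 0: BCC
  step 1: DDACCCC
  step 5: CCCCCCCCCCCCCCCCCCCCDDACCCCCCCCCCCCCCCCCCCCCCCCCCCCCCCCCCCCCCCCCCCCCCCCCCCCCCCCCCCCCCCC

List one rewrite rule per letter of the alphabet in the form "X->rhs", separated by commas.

A->B, B->DDA, C->CC, D->C

  step 0 ⇒ step 1: BCC ⇒ DDA·CC·CC
    B ↦ DDA
    C ↦ CC
    A ↦ B  (constrained at step 1)
    D ↦ C  (constrained at step 1)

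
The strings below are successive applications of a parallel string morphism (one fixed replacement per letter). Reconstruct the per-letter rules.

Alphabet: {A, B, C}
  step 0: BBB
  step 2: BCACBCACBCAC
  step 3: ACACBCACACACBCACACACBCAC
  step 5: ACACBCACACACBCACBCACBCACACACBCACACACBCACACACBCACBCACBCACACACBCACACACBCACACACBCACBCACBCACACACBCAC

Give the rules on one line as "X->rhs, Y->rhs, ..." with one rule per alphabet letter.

  step 2 ⇒ step 3: BCACBCACBCAC ⇒ AC·AC·BC·AC·AC·AC·BC·AC·AC·AC·BC·AC
    A ↦ BC
    B ↦ AC
    C ↦ AC

A->BC, B->AC, C->AC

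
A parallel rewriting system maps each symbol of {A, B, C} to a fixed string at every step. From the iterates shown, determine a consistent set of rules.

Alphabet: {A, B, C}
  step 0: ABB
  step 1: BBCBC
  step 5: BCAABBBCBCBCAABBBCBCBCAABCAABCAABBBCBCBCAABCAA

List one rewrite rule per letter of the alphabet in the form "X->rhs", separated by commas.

A->B, B->BC, C->AA

  step 0 ⇒ step 1: ABB ⇒ B·BC·BC
    A ↦ B
    B ↦ BC
    C ↦ AA  (constrained at step 1)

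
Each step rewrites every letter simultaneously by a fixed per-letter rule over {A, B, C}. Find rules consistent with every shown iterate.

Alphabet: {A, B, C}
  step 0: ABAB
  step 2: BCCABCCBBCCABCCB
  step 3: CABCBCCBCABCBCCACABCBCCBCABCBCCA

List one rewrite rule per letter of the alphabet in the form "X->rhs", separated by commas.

  step 2 ⇒ step 3: BCCABCCBBCCABCCB ⇒ CA·BC·BC·CB·CA·BC·BC·CA·CA·BC·BC·CB·CA·BC·BC·CA
    A ↦ CB
    B ↦ CA
    C ↦ BC

A->CB, B->CA, C->BC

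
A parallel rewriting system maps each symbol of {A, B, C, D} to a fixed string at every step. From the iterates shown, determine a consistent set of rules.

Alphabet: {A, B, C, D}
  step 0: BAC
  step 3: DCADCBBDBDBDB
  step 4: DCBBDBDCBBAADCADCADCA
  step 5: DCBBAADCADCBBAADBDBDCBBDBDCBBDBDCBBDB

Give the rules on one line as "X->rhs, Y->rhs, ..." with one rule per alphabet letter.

A->DB, B->A, C->BB, D->DC

  step 4 ⇒ step 5: DCBBDBDCBBAADCADCADCA ⇒ DC·BB·A·A·DC·A·DC·BB·A·A·DB·DB·DC·BB·DB·DC·BB·DB·DC·BB·DB
    A ↦ DB
    B ↦ A
    C ↦ BB
    D ↦ DC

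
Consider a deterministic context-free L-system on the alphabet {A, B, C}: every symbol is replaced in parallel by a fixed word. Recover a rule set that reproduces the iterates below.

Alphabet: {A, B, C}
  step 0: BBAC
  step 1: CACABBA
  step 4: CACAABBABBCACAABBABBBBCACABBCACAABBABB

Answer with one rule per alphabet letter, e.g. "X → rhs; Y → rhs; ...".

  step 0 ⇒ step 1: BBAC ⇒ CA·CA·BB·A
    A ↦ BB
    B ↦ CA
    C ↦ A

A->BB, B->CA, C->A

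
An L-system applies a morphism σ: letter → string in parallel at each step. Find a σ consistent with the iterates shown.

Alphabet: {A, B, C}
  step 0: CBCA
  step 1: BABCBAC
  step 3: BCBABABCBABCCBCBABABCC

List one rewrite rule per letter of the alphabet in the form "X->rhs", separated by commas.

  step 0 ⇒ step 1: CBCA ⇒ BA·BC·BA·C
    A ↦ C
    B ↦ BC
    C ↦ BA

A->C, B->BC, C->BA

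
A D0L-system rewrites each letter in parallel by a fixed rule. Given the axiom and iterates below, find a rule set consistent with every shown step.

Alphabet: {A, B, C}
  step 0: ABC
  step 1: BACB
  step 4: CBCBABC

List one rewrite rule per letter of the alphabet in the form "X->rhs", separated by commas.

  step 0 ⇒ step 1: ABC ⇒ BA·C·B
    A ↦ BA
    B ↦ C
    C ↦ B

A->BA, B->C, C->B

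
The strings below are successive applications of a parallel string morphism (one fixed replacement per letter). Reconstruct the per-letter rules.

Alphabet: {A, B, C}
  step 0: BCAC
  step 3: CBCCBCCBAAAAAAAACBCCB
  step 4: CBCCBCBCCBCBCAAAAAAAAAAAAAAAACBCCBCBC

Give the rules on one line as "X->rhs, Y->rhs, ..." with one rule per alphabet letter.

A->AA, B->C, C->CB

  step 3 ⇒ step 4: CBCCBCCBAAAAAAAACBCCB ⇒ CB·C·CB·CB·C·CB·CB·C·AA·AA·AA·AA·AA·AA·AA·AA·CB·C·CB·CB·C
    A ↦ AA
    B ↦ C
    C ↦ CB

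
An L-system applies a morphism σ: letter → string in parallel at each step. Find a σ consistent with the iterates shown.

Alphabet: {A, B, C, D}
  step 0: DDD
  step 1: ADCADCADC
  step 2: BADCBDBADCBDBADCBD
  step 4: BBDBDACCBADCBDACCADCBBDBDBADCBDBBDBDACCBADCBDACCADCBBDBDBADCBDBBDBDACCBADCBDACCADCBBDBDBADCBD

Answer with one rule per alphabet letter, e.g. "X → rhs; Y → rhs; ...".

  step 1 ⇒ step 2: ADCADCADC ⇒ B·ADC·BD·B·ADC·BD·B·ADC·BD
    A ↦ B
    C ↦ BD
    D ↦ ADC
    B ↦ ACC  (constrained at step 2)

A->B, B->ACC, C->BD, D->ADC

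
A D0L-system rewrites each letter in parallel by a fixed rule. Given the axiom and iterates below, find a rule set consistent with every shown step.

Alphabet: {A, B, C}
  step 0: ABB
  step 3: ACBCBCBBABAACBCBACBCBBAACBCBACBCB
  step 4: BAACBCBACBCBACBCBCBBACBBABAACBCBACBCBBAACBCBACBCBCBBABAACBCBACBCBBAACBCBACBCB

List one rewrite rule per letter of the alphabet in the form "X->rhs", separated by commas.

A->BA, B->CB, C->ACB

  step 3 ⇒ step 4: ACBCBCBBABAACBCBACBCBBAACBCBACBCB ⇒ BA·ACB·CB·ACB·CB·ACB·CB·CB·BA·CB·BA·BA·ACB·CB·ACB·CB·BA·ACB·CB·ACB·CB·CB·BA·BA·ACB·CB·ACB·CB·BA·ACB·CB·ACB·CB
    A ↦ BA
    B ↦ CB
    C ↦ ACB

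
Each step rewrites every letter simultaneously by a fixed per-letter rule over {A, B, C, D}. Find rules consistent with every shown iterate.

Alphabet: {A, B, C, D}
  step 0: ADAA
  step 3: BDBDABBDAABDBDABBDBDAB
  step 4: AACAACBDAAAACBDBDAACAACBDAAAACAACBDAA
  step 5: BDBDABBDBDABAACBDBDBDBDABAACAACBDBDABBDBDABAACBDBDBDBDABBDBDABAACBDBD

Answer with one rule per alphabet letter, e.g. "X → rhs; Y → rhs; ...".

  step 4 ⇒ step 5: AACAACBDAAAACBDBDAACAACBDAAAACAACBDAA ⇒ BD·BD·AB·BD·BD·AB·AA·C·BD·BD·BD·BD·AB·AA·C·AA·C·BD·BD·AB·BD·BD·AB·AA·C·BD·BD·BD·BD·AB·BD·BD·AB·AA·C·BD·BD
    A ↦ BD
    B ↦ AA
    C ↦ AB
    D ↦ C

A->BD, B->AA, C->AB, D->C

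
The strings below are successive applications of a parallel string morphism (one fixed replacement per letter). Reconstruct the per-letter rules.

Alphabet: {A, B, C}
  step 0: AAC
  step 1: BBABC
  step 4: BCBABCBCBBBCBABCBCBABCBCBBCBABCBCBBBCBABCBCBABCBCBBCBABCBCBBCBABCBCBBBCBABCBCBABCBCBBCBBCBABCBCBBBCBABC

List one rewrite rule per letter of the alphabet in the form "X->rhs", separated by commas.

A->B, B->BCB, C->ABC

  step 0 ⇒ step 1: AAC ⇒ B·B·ABC
    A ↦ B
    C ↦ ABC
    B ↦ BCB  (constrained at step 1)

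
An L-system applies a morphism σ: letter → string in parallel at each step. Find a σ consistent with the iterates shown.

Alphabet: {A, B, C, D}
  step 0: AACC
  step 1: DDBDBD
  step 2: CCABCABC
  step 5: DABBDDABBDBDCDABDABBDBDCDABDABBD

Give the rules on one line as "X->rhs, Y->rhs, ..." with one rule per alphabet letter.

  step 1 ⇒ step 2: DDBDBD ⇒ C·C·AB·C·AB·C
    B ↦ AB
    D ↦ C
  step 0 ⇒ step 1: AACC ⇒ D·D·BD·BD
    A ↦ D
  step 0 ⇒ step 1: AACC ⇒ D·D·BD·BD
    C ↦ BD

A->D, B->AB, C->BD, D->C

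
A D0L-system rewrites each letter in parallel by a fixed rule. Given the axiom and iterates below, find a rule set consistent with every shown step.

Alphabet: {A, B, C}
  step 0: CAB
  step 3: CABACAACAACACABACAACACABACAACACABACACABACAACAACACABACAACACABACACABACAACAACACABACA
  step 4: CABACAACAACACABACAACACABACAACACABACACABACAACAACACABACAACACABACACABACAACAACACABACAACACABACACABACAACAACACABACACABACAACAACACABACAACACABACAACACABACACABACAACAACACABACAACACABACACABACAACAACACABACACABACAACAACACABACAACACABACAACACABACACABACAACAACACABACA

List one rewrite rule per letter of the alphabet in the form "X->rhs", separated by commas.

A->ACA, B->ACA, C->CAB

  step 3 ⇒ step 4: CABACAACAACACABACAACACABACAACACABACACABACAACAACACABACAACACABACACABACAACAACACABACA ⇒ CAB·ACA·ACA·ACA·CAB·ACA·ACA·CAB·ACA·ACA·CAB·ACA·CAB·ACA·ACA·ACA·CAB·ACA·ACA·CAB·ACA·CAB·ACA·ACA·ACA·CAB·ACA·ACA·CAB·ACA·CAB·ACA·ACA·ACA·CAB·ACA·CAB·ACA·ACA·ACA·CAB·ACA·ACA·CAB·ACA·ACA·CAB·ACA·CAB·ACA·ACA·ACA·CAB·ACA·ACA·CAB·ACA·CAB·ACA·ACA·ACA·CAB·ACA·CAB·ACA·ACA·ACA·CAB·ACA·ACA·CAB·ACA·ACA·CAB·ACA·CAB·ACA·ACA·ACA·CAB·ACA
    A ↦ ACA
    B ↦ ACA
    C ↦ CAB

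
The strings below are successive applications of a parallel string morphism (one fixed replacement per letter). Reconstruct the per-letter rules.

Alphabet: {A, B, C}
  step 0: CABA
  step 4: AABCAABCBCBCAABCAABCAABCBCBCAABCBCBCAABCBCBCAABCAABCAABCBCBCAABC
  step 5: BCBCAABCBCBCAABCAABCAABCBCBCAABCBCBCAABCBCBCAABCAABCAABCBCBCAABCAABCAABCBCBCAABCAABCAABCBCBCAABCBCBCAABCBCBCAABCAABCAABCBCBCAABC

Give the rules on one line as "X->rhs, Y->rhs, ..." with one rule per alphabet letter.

A->BC, B->AA, C->BC

  step 4 ⇒ step 5: AABCAABCBCBCAABCAABCAABCBCBCAABCBCBCAABCBCBCAABCAABCAABCBCBCAABC ⇒ BC·BC·AA·BC·BC·BC·AA·BC·AA·BC·AA·BC·BC·BC·AA·BC·BC·BC·AA·BC·BC·BC·AA·BC·AA·BC·AA·BC·BC·BC·AA·BC·AA·BC·AA·BC·BC·BC·AA·BC·AA·BC·AA·BC·BC·BC·AA·BC·BC·BC·AA·BC·BC·BC·AA·BC·AA·BC·AA·BC·BC·BC·AA·BC
    A ↦ BC
    B ↦ AA
    C ↦ BC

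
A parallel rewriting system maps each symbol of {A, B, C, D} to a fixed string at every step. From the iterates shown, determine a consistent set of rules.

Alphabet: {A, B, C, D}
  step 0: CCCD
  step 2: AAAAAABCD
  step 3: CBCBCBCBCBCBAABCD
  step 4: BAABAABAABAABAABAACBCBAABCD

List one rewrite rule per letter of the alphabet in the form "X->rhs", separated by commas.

A->CB, B->AA, C->B, D->CD

  step 3 ⇒ step 4: CBCBCBCBCBCBAABCD ⇒ B·AA·B·AA·B·AA·B·AA·B·AA·B·AA·CB·CB·AA·B·CD
    A ↦ CB
    B ↦ AA
    C ↦ B
    D ↦ CD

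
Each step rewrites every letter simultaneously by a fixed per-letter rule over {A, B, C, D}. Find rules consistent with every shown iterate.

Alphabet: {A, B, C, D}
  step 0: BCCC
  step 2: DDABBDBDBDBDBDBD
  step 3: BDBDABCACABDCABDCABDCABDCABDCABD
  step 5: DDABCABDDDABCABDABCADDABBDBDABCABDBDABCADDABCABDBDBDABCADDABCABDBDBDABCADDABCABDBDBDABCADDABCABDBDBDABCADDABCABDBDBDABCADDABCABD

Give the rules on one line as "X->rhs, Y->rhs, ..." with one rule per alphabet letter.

A->AB, B->CA, C->DD, D->BD

  step 2 ⇒ step 3: DDABBDBDBDBDBDBD ⇒ BD·BD·AB·CA·CA·BD·CA·BD·CA·BD·CA·BD·CA·BD·CA·BD
    A ↦ AB
    B ↦ CA
    D ↦ BD
    C ↦ DD  (constrained at step 0)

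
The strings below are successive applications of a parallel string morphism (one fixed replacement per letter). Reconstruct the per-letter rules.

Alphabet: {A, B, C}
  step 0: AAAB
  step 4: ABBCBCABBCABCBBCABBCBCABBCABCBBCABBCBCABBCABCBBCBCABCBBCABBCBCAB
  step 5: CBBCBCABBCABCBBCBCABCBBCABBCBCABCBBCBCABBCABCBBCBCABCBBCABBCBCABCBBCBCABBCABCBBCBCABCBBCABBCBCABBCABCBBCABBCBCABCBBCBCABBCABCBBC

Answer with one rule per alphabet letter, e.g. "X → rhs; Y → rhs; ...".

A->CB, B->BC, C->AB

  step 4 ⇒ step 5: ABBCBCABBCABCBBCABBCBCABBCABCBBCABBCBCABBCABCBBCBCABCBBCABBCBCAB ⇒ CB·BC·BC·AB·BC·AB·CB·BC·BC·AB·CB·BC·AB·BC·BC·AB·CB·BC·BC·AB·BC·AB·CB·BC·BC·AB·CB·BC·AB·BC·BC·AB·CB·BC·BC·AB·BC·AB·CB·BC·BC·AB·CB·BC·AB·BC·BC·AB·BC·AB·CB·BC·AB·BC·BC·AB·CB·BC·BC·AB·BC·AB·CB·BC
    A ↦ CB
    B ↦ BC
    C ↦ AB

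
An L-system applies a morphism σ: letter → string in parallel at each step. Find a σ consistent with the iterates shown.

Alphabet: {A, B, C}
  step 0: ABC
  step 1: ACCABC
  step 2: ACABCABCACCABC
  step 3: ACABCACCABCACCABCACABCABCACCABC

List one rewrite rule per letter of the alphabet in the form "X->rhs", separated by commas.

  step 2 ⇒ step 3: ACABCABCACCABC ⇒ AC·ABC·AC·C·ABC·AC·C·ABC·AC·ABC·ABC·AC·C·ABC
    A ↦ AC
    B ↦ C
    C ↦ ABC

A->AC, B->C, C->ABC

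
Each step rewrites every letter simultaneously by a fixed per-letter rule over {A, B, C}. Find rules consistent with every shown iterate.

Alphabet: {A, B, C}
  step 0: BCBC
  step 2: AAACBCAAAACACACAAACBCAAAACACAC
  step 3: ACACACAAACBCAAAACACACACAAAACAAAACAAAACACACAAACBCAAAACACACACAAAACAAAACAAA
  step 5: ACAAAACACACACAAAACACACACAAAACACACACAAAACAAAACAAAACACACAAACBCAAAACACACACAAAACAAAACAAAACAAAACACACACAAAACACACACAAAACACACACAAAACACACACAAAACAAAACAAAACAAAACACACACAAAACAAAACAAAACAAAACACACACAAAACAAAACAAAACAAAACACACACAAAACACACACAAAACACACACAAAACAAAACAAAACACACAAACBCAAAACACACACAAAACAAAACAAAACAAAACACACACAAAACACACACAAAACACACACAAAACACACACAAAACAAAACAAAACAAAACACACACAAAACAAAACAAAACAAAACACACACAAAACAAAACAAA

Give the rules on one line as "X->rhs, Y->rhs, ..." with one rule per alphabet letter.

  step 2 ⇒ step 3: AAACBCAAAACACACAAACBCAAAACACAC ⇒ AC·AC·AC·AAA·CBC·AAA·AC·AC·AC·AC·AAA·AC·AAA·AC·AAA·AC·AC·AC·AAA·CBC·AAA·AC·AC·AC·AC·AAA·AC·AAA·AC·AAA
    A ↦ AC
    B ↦ CBC
    C ↦ AAA

A->AC, B->CBC, C->AAA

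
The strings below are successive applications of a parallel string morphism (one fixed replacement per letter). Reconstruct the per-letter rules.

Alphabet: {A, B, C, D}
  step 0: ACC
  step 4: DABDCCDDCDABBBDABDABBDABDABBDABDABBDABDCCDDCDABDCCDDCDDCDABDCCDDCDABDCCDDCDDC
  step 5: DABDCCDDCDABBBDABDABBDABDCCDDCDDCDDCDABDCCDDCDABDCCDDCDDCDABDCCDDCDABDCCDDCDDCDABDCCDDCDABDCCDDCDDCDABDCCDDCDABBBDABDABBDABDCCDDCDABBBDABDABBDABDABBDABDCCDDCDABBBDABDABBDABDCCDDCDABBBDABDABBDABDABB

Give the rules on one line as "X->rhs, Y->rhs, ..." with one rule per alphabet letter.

  step 4 ⇒ step 5: DABDCCDDCDABBBDABDABBDABDABBDABDABBDABDCCDDCDABDCCDDCDDCDABDCCDDCDABDCCDDCDDC ⇒ DAB·DCC·DDC·DAB·B·B·DAB·DAB·B·DAB·DCC·DDC·DDC·DDC·DAB·DCC·DDC·DAB·DCC·DDC·DDC·DAB·DCC·DDC·DAB·DCC·DDC·DDC·DAB·DCC·DDC·DAB·DCC·DDC·DDC·DAB·DCC·DDC·DAB·B·B·DAB·DAB·B·DAB·DCC·DDC·DAB·B·B·DAB·DAB·B·DAB·DAB·B·DAB·DCC·DDC·DAB·B·B·DAB·DAB·B·DAB·DCC·DDC·DAB·B·B·DAB·DAB·B·DAB·DAB·B
    A ↦ DCC
    B ↦ DDC
    C ↦ B
    D ↦ DAB

A->DCC, B->DDC, C->B, D->DAB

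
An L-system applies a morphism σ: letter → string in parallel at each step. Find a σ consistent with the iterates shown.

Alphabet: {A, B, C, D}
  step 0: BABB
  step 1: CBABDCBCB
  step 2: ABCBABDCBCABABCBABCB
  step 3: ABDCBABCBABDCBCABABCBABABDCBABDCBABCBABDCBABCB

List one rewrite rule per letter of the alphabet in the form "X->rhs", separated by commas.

  step 2 ⇒ step 3: ABCBABDCBCABABCBABCB ⇒ ABD·CB·AB·CB·ABD·CB·CAB·AB·CB·AB·ABD·CB·ABD·CB·AB·CB·ABD·CB·AB·CB
    A ↦ ABD
    B ↦ CB
    C ↦ AB
    D ↦ CAB

A->ABD, B->CB, C->AB, D->CAB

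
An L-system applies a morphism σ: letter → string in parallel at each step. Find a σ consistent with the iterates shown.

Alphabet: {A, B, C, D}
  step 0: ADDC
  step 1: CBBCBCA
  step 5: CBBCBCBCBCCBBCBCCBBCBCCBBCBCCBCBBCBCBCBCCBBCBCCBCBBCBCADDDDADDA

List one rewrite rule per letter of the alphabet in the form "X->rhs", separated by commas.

  step 0 ⇒ step 1: ADDC ⇒ CB·BC·BC·A
    A ↦ CB
    C ↦ A
    D ↦ BC
    B ↦ DD  (constrained at step 1)

A->CB, B->DD, C->A, D->BC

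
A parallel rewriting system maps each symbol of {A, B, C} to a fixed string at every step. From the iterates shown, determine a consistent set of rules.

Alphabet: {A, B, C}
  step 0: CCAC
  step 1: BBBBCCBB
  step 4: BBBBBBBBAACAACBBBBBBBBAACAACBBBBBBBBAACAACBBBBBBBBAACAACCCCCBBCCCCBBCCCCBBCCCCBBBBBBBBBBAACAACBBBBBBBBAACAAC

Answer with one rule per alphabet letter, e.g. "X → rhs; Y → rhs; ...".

  step 0 ⇒ step 1: CCAC ⇒ BB·BB·CC·BB
    A ↦ CC
    C ↦ BB
    B ↦ AAC  (constrained at step 1)

A->CC, B->AAC, C->BB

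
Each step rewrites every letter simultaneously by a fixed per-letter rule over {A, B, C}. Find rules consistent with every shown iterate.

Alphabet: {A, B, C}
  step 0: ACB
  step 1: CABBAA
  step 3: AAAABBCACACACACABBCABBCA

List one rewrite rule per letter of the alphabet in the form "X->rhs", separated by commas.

  step 0 ⇒ step 1: ACB ⇒ CA·BB·AA
    A ↦ CA
    B ↦ AA
    C ↦ BB

A->CA, B->AA, C->BB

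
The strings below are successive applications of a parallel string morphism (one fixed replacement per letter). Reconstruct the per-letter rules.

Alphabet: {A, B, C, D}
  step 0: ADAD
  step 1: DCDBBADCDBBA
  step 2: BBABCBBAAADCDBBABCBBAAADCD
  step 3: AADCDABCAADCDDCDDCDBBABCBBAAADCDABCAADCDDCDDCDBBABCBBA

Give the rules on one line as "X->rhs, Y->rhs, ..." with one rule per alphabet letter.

  step 2 ⇒ step 3: BBABCBBAAADCDBBABCBBAAADCD ⇒ A·A·DCD·A·BC·A·A·DCD·DCD·DCD·BBA·BC·BBA·A·A·DCD·A·BC·A·A·DCD·DCD·DCD·BBA·BC·BBA
    A ↦ DCD
    B ↦ A
    C ↦ BC
    D ↦ BBA

A->DCD, B->A, C->BC, D->BBA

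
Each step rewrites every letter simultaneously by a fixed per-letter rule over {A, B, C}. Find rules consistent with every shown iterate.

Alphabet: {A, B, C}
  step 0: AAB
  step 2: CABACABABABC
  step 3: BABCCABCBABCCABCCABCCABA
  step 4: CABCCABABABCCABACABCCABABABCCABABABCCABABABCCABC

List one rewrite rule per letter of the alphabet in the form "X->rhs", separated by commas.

  step 3 ⇒ step 4: BABCCABCBABCCABCCABCCABA ⇒ CA·BC·CA·BA·BA·BC·CA·BA·CA·BC·CA·BA·BA·BC·CA·BA·BA·BC·CA·BA·BA·BC·CA·BC
    A ↦ BC
    B ↦ CA
    C ↦ BA

A->BC, B->CA, C->BA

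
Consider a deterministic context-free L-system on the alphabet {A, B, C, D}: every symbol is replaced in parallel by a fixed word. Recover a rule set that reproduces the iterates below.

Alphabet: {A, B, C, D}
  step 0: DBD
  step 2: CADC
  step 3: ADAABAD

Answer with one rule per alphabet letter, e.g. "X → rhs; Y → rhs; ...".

A->AA, B->C, C->AD, D->B

  step 2 ⇒ step 3: CADC ⇒ AD·AA·B·AD
    A ↦ AA
    C ↦ AD
    D ↦ B
    B ↦ C  (constrained at step 0)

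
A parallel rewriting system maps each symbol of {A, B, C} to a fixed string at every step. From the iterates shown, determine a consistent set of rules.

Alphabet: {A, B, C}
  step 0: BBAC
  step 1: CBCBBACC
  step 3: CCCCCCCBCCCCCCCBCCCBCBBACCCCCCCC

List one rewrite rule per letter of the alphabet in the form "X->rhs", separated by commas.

A->BA, B->CB, C->CC

  step 0 ⇒ step 1: BBAC ⇒ CB·CB·BA·CC
    A ↦ BA
    B ↦ CB
    C ↦ CC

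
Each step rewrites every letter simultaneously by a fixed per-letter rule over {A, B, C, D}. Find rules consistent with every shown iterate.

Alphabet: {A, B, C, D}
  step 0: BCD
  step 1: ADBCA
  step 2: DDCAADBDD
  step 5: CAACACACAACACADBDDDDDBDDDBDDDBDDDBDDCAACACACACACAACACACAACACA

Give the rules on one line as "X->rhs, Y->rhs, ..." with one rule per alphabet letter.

A->DD, B->A, C->DB, D->CA

  step 1 ⇒ step 2: ADBCA ⇒ DD·CA·A·DB·DD
    A ↦ DD
    B ↦ A
    C ↦ DB
    D ↦ CA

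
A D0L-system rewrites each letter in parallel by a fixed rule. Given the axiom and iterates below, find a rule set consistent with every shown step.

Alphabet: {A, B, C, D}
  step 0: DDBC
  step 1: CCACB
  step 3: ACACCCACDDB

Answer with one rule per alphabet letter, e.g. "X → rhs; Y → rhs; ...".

  step 0 ⇒ step 1: DDBC ⇒ C·C·AC·B
    B ↦ AC
    C ↦ B
    D ↦ C
    A ↦ DD  (constrained at step 1)

A->DD, B->AC, C->B, D->C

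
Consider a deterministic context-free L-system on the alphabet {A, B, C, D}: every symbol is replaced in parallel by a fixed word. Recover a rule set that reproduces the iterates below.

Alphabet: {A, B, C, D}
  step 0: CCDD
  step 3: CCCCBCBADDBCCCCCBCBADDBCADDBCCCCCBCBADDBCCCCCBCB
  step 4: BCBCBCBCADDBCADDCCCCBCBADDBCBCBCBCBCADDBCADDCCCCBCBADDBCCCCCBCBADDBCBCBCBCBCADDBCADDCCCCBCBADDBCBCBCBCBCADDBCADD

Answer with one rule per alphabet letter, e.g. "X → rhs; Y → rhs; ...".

  step 3 ⇒ step 4: CCCCBCBADDBCCCCCBCBADDBCADDBCCCCCBCBADDBCCCCCBCB ⇒ BC·BC·BC·BC·ADD·BC·ADD·CCC·CB·CB·ADD·BC·BC·BC·BC·BC·ADD·BC·ADD·CCC·CB·CB·ADD·BC·CCC·CB·CB·ADD·BC·BC·BC·BC·BC·ADD·BC·ADD·CCC·CB·CB·ADD·BC·BC·BC·BC·BC·ADD·BC·ADD
    A ↦ CCC
    B ↦ ADD
    C ↦ BC
    D ↦ CB

A->CCC, B->ADD, C->BC, D->CB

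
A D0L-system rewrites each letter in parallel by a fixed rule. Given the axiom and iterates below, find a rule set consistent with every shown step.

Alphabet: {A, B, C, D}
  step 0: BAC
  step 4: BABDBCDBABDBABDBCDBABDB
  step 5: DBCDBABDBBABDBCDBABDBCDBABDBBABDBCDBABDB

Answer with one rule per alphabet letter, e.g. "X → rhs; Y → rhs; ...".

  step 4 ⇒ step 5: BABDBCDBABDBABDBCDBABDB ⇒ DB·C·DB·AB·DB·B·AB·DB·C·DB·AB·DB·C·DB·AB·DB·B·AB·DB·C·DB·AB·DB
    A ↦ C
    B ↦ DB
    C ↦ B
    D ↦ AB

A->C, B->DB, C->B, D->AB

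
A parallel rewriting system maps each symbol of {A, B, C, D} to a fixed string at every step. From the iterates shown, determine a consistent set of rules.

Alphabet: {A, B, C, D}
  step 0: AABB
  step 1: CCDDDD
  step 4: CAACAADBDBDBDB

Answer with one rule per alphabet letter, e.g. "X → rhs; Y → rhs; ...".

A->C, B->DD, C->DB, D->A

  step 0 ⇒ step 1: AABB ⇒ C·C·DD·DD
    A ↦ C
    B ↦ DD
    C ↦ DB  (constrained at step 1)
    D ↦ A  (constrained at step 1)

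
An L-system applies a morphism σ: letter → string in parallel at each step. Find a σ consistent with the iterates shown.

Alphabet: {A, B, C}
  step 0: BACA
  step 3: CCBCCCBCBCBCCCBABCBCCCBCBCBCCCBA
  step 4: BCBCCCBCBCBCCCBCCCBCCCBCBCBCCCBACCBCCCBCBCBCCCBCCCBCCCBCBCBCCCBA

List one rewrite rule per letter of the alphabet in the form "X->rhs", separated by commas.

  step 3 ⇒ step 4: CCBCCCBCBCBCCCBABCBCCCBCBCBCCCBA ⇒ BC·BC·CC·BC·BC·BC·CC·BC·CC·BC·CC·BC·BC·BC·CC·BA·CC·BC·CC·BC·BC·BC·CC·BC·CC·BC·CC·BC·BC·BC·CC·BA
    A ↦ BA
    B ↦ CC
    C ↦ BC

A->BA, B->CC, C->BC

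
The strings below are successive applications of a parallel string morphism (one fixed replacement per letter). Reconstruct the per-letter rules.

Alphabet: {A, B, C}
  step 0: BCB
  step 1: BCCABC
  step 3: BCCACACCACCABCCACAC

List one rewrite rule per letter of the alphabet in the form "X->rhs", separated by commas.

A->C, B->BC, C->CA

  step 0 ⇒ step 1: BCB ⇒ BC·CA·BC
    B ↦ BC
    C ↦ CA
    A ↦ C  (constrained at step 1)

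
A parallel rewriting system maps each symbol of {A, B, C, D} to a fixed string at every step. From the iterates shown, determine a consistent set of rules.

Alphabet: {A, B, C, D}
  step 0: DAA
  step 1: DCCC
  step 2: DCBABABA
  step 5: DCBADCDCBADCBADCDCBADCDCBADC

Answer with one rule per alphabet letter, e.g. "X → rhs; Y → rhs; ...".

A->C, B->D, C->BA, D->DC

  step 1 ⇒ step 2: DCCC ⇒ DC·BA·BA·BA
    C ↦ BA
    D ↦ DC
  step 0 ⇒ step 1: DAA ⇒ DC·C·C
    A ↦ C
    B ↦ D  (constrained at step 2)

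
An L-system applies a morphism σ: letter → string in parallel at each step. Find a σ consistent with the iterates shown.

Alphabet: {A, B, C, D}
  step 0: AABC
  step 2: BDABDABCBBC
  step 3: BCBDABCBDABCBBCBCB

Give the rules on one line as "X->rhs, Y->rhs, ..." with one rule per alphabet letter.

  step 2 ⇒ step 3: BDABDABCBBC ⇒ BC·B·DA·BC·B·DA·BC·B·BC·BC·B
    A ↦ DA
    B ↦ BC
    C ↦ B
    D ↦ B

A->DA, B->BC, C->B, D->B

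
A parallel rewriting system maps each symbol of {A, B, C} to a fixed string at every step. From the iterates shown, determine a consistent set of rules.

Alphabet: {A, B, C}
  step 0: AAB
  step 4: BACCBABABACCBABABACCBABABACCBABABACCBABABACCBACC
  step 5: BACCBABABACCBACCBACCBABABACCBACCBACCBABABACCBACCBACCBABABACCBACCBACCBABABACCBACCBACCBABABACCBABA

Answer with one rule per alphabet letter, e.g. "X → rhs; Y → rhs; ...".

  step 4 ⇒ step 5: BACCBABABACCBABABACCBABABACCBABABACCBABABACCBACC ⇒ BA·CC·BA·BA·BA·CC·BA·CC·BA·CC·BA·BA·BA·CC·BA·CC·BA·CC·BA·BA·BA·CC·BA·CC·BA·CC·BA·BA·BA·CC·BA·CC·BA·CC·BA·BA·BA·CC·BA·CC·BA·CC·BA·BA·BA·CC·BA·BA
    A ↦ CC
    B ↦ BA
    C ↦ BA

A->CC, B->BA, C->BA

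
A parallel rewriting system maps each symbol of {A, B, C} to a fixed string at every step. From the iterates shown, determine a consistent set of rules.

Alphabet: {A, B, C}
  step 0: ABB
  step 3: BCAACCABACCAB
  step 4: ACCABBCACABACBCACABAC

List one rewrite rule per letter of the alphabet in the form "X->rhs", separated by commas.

A->B, B->AC, C->CA

  step 3 ⇒ step 4: BCAACCABACCAB ⇒ AC·CA·B·B·CA·CA·B·AC·B·CA·CA·B·AC
    A ↦ B
    B ↦ AC
    C ↦ CA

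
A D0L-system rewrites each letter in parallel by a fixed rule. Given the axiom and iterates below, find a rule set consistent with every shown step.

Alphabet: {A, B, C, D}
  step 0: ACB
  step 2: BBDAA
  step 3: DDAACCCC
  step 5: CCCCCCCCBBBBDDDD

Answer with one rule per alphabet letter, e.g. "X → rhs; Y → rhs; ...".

  step 2 ⇒ step 3: BBDAA ⇒ D·D·AA·CC·CC
    A ↦ CC
    B ↦ D
    D ↦ AA
    C ↦ B  (constrained at step 0)

A->CC, B->D, C->B, D->AA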